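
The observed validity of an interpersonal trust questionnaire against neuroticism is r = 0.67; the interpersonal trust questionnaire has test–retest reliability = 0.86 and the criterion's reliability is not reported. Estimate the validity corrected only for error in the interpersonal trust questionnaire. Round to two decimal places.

0.72

Single correction: r_c = r_obs / √r_xx = 0.67 / √0.86 = 0.67 / 0.9274 ≈ 0.72.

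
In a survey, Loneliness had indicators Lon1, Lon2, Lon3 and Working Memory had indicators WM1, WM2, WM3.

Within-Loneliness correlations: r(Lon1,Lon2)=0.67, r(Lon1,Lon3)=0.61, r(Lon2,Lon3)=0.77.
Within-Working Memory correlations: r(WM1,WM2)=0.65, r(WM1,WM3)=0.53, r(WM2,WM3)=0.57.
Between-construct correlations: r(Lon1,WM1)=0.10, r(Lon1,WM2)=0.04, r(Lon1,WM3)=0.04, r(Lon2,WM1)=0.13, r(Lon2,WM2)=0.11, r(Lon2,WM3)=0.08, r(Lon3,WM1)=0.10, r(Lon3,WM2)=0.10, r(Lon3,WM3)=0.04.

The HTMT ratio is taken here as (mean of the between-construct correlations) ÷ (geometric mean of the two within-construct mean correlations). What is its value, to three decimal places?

0.130

Between-construct mean = 0.74/9 = 0.0822.
Mean within-Lon = 2.05/3 = 0.6833; mean within-WM = 1.75/3 = 0.5833.
Geometric mean = √(0.6833 × 0.5833) = 0.6313.
HTMT = 0.0822 / 0.6313 = 0.130.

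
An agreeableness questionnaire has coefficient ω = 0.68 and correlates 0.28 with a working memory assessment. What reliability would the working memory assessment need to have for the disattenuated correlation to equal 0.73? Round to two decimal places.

r_true = r_obs / √(r_xx · r_yy) ⇒ 0.73 = 0.28 / √(0.68 · r_yy).
√(0.68 · r_yy) = 0.28 / 0.73 = 0.3836; 0.68 · r_yy = 0.1471; r_yy = 0.1471 / 0.68 ≈ 0.22.

0.22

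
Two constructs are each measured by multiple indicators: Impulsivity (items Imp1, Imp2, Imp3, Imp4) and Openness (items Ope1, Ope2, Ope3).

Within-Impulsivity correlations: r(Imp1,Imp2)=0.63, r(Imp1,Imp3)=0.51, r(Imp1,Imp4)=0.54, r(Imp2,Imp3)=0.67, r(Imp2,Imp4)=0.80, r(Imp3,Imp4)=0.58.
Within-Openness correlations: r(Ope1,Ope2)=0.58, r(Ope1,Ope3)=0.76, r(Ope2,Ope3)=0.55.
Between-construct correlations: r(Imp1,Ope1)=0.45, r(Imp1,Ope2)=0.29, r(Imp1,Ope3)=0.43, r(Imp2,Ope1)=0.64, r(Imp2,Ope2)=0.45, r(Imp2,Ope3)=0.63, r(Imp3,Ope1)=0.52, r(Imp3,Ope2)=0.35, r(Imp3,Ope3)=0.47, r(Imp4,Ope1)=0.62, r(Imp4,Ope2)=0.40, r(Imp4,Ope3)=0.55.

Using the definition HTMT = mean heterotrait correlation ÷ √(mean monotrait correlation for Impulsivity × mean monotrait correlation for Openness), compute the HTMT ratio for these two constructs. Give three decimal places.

0.772

Between-construct mean = 5.80/12 = 0.4833.
Mean within-Imp = 3.73/6 = 0.6217; mean within-Ope = 1.89/3 = 0.6300.
Geometric mean = √(0.6217 × 0.6300) = 0.6258.
HTMT = 0.4833 / 0.6258 = 0.772.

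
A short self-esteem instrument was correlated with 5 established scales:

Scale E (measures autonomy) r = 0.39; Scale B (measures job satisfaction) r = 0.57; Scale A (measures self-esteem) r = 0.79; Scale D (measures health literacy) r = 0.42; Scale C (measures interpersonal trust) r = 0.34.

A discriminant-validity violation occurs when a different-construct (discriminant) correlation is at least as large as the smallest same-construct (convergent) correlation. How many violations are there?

0

Convergent (same construct = self-esteem): Scale A.
Smallest convergent = 0.79. Discriminant values: 0.39, 0.57, 0.42, 0.34; count ≥ 0.79 → 0.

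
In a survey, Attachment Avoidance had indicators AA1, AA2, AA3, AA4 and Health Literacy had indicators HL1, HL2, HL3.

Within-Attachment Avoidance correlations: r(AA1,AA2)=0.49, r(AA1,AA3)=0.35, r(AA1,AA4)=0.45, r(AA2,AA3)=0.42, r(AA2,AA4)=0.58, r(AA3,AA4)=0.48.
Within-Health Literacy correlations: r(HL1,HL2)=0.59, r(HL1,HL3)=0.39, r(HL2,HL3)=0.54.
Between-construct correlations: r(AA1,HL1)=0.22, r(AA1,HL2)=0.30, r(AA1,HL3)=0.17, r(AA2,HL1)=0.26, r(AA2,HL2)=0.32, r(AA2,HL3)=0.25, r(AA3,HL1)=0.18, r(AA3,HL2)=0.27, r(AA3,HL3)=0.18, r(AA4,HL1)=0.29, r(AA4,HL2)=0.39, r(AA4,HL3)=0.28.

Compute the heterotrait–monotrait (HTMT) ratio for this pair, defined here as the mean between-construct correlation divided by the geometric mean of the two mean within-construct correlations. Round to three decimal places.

0.536

Mean between = 3.11/12 = 0.2592.
Mean within-AA = 2.77/6 = 0.4617; mean within-HL = 1.52/3 = 0.5067.
Geometric mean = √(0.4617 × 0.5067) = 0.4837.
HTMT = 0.2592 / 0.4837 = 0.536.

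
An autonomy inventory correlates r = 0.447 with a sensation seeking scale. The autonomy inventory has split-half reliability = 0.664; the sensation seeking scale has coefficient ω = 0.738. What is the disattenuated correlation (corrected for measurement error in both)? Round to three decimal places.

r_true = r_obs / √(r_xx · r_yy) = 0.447 / √(0.664 × 0.738) = 0.447 / √0.490032 = 0.447 / 0.7000 ≈ 0.639.

0.639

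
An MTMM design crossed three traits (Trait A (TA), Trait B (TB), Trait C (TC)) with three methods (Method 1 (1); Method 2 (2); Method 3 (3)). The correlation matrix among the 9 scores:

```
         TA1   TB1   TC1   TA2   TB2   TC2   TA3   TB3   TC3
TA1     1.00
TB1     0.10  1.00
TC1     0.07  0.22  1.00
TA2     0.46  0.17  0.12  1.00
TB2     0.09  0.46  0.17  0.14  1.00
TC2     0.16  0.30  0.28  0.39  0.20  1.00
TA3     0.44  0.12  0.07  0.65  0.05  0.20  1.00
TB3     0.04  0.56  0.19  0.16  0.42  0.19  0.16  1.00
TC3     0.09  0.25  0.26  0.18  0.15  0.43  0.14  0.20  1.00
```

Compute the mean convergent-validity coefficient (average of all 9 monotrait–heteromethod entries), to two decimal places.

0.44

Convergent values: 0.46, 0.44, 0.65, 0.46, 0.56, 0.42, 0.28, 0.26, 0.43; mean = 3.96/9 = 0.44.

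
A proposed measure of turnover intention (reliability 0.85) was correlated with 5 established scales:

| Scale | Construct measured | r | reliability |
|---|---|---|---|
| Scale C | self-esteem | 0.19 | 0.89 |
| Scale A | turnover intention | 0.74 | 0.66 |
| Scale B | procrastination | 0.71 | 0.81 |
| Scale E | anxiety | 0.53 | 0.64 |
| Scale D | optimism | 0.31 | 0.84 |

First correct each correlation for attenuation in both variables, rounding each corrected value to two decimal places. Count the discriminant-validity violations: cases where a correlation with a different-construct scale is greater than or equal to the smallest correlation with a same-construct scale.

Disattenuated r (r / √(r_scale · r_new)):
  Scale C (disc): 0.19 / √(0.89·0.85) = 0.22
  Scale A (conv): 0.74 / √(0.66·0.85) = 0.99
  Scale B (disc): 0.71 / √(0.81·0.85) = 0.86
  Scale E (disc): 0.53 / √(0.64·0.85) = 0.72
  Scale D (disc): 0.31 / √(0.84·0.85) = 0.37
Smallest convergent = 0.99. Discriminant values: 0.22, 0.86, 0.72, 0.37; count ≥ 0.99 → 0.

0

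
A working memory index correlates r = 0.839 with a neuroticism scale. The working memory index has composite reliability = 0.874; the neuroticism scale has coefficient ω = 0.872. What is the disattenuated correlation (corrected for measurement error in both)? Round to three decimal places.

0.961

r_true = r_obs / √(r_xx · r_yy) = 0.839 / √(0.874 × 0.872) = 0.839 / √0.762128 = 0.839 / 0.8730 ≈ 0.961.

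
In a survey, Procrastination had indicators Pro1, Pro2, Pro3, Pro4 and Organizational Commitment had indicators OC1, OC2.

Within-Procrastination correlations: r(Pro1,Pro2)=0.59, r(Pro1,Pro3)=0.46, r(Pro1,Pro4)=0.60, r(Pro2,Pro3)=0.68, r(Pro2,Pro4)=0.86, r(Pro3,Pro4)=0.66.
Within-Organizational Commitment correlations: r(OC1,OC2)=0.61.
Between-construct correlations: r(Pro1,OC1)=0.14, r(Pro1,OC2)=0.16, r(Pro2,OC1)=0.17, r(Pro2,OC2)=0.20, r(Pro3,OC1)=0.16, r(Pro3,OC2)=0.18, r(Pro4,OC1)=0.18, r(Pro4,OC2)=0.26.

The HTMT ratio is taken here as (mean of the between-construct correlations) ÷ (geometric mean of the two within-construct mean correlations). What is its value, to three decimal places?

0.290

Mean between = 1.45/8 = 0.1813.
Mean within-Pro = 3.85/6 = 0.6417; mean within-OC = 0.61/1 = 0.6100.
Geometric mean = √(0.6417 × 0.6100) = 0.6256.
HTMT = 0.1813 / 0.6256 = 0.290.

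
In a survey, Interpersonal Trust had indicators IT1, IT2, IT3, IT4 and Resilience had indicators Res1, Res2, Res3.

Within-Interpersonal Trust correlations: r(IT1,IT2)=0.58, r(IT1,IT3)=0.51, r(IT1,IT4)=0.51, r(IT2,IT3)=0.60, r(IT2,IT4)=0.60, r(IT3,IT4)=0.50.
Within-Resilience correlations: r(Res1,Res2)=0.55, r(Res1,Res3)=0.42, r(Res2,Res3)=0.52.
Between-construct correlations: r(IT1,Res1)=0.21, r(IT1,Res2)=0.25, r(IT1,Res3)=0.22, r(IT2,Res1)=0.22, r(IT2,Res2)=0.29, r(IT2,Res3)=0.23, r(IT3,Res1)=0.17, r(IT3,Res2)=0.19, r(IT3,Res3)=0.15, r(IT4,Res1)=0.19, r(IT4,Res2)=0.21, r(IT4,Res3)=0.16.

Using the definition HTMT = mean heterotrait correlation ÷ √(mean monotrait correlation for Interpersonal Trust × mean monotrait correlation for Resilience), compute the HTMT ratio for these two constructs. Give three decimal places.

Mean between = 2.49/12 = 0.2075.
Mean within-IT = 3.30/6 = 0.5500; mean within-Res = 1.49/3 = 0.4967.
Geometric mean = √(0.5500 × 0.4967) = 0.5227.
HTMT = 0.2075 / 0.5227 = 0.397.

0.397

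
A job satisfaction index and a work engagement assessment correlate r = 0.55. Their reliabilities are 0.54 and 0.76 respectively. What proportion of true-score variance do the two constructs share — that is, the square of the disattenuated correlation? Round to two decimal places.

0.74

Disattenuated r = 0.55 / √(0.54 × 0.76) = 0.55 / 0.6406 = 0.8586.
Shared true-score variance = 0.8586² = 0.7372 ≈ 0.74.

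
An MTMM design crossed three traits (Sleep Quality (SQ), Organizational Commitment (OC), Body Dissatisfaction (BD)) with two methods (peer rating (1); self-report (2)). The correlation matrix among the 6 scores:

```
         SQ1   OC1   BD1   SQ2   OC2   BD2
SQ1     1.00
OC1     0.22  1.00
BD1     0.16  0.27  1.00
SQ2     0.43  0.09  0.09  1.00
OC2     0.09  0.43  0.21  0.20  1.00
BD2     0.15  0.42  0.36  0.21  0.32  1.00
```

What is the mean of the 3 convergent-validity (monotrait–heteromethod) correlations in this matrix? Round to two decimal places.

0.41

Convergent values: 0.43, 0.43, 0.36; mean = 1.22/3 = 0.41.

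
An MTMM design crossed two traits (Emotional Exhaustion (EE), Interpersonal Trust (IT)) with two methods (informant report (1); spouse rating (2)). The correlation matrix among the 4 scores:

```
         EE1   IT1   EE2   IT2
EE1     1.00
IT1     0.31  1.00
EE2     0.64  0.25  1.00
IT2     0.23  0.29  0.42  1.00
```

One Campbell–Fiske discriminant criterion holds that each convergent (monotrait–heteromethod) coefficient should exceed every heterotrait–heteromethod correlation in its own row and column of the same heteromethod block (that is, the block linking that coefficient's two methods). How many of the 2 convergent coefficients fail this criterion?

0

Convergent coefficients and their comparison sets:
EE (methods 1·2): 0.64 vs {0.23, 0.25} → pass.
IT (methods 1·2): 0.29 vs {0.25, 0.23} → pass.
0 of 2 fail.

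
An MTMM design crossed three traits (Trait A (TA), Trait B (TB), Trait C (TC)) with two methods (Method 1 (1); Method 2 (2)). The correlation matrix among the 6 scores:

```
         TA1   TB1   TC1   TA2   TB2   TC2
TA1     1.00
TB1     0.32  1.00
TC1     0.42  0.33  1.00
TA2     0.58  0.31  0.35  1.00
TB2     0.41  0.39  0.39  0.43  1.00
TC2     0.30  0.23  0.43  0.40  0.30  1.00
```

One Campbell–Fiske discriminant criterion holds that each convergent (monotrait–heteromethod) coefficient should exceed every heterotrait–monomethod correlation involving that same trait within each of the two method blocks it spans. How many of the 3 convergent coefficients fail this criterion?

1

Convergent coefficients and their comparison sets:
TA (methods 1·2): 0.58 vs {0.32, 0.43, 0.42, 0.40} → pass.
TB (methods 1·2): 0.39 vs {0.32, 0.43, 0.33, 0.30} → fail.
TC (methods 1·2): 0.43 vs {0.42, 0.40, 0.33, 0.30} → pass.
1 of 3 fail.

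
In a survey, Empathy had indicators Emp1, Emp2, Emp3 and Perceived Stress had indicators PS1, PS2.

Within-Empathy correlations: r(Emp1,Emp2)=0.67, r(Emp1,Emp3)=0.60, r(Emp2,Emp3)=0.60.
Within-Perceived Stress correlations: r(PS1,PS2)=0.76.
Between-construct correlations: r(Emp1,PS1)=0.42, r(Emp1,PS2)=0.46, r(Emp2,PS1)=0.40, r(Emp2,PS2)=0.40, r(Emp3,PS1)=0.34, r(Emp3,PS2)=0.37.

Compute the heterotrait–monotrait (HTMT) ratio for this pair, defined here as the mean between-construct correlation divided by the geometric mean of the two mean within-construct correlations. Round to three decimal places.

Mean between = 2.39/6 = 0.3983.
Mean within-Emp = 1.87/3 = 0.6233; mean within-PS = 0.76/1 = 0.7600.
Geometric mean = √(0.6233 × 0.7600) = 0.6883.
HTMT = 0.3983 / 0.6883 = 0.579.

0.579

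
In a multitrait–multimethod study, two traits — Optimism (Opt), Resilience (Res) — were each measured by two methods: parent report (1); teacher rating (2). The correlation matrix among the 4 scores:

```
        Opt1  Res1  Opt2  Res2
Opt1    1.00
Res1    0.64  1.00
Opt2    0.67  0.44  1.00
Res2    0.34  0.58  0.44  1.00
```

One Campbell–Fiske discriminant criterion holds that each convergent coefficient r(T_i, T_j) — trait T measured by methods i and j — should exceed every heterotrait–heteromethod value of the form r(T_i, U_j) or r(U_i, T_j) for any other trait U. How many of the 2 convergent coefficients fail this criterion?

0

Each convergent coefficient versus the relevant comparison correlations:
Opt (methods 1·2): 0.67 vs {0.34, 0.44} → pass.
Res (methods 1·2): 0.58 vs {0.44, 0.34} → pass.
0 of 2 fail.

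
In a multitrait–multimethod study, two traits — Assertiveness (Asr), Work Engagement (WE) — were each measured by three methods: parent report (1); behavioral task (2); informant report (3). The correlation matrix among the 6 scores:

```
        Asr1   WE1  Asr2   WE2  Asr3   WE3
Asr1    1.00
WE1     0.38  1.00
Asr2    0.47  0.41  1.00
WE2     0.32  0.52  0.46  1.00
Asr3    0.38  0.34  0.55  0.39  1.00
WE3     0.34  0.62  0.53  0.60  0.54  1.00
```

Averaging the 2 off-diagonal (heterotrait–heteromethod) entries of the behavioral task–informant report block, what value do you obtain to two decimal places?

0.46

HTHM values (method 2 × method 3): 0.53, 0.39; mean = 0.92/2 = 0.46.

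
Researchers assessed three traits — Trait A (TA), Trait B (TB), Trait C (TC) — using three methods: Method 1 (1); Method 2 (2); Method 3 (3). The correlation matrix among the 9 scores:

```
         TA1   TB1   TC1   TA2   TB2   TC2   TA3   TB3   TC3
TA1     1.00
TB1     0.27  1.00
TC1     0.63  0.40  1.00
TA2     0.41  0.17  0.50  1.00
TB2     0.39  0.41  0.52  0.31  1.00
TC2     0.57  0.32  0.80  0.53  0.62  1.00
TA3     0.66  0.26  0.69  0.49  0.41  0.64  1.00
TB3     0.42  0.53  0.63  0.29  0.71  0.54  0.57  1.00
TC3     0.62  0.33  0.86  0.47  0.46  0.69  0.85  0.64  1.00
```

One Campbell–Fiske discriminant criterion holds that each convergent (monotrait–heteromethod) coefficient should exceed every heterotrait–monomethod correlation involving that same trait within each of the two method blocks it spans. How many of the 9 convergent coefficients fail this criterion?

Each convergent coefficient versus the relevant comparison correlations:
TA (methods 1·2): 0.41 vs {0.27, 0.31, 0.63, 0.53} → fail.
TA (methods 1·3): 0.66 vs {0.27, 0.57, 0.63, 0.85} → fail.
TA (methods 2·3): 0.49 vs {0.31, 0.57, 0.53, 0.85} → fail.
TB (methods 1·2): 0.41 vs {0.27, 0.31, 0.40, 0.62} → fail.
TB (methods 1·3): 0.53 vs {0.27, 0.57, 0.40, 0.64} → fail.
TB (methods 2·3): 0.71 vs {0.31, 0.57, 0.62, 0.64} → pass.
TC (methods 1·2): 0.80 vs {0.63, 0.53, 0.40, 0.62} → pass.
TC (methods 1·3): 0.86 vs {0.63, 0.85, 0.40, 0.64} → pass.
TC (methods 2·3): 0.69 vs {0.53, 0.85, 0.62, 0.64} → fail.
6 of 9 fail.

6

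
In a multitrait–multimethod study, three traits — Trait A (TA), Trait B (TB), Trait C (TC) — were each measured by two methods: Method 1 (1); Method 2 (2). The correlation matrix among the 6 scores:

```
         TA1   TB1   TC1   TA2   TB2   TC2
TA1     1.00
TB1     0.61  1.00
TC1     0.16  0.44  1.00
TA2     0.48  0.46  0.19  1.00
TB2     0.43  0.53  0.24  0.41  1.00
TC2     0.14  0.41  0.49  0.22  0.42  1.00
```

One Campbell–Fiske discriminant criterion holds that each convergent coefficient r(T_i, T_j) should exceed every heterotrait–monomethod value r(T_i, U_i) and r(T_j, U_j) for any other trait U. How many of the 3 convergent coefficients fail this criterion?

Each convergent coefficient versus the relevant comparison correlations:
TA (methods 1·2): 0.48 vs {0.61, 0.41, 0.16, 0.22} → fail.
TB (methods 1·2): 0.53 vs {0.61, 0.41, 0.44, 0.42} → fail.
TC (methods 1·2): 0.49 vs {0.16, 0.22, 0.44, 0.42} → pass.
2 of 3 fail.

2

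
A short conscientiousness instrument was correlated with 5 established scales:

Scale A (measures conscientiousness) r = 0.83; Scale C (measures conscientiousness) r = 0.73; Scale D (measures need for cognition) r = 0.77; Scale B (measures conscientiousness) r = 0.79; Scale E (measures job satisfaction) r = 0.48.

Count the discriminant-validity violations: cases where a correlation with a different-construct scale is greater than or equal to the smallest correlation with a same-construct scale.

1

Convergent (same construct = conscientiousness): Scale A, Scale C, Scale B.
Smallest convergent = 0.73. Discriminant values: 0.77, 0.48; count ≥ 0.73 → 1.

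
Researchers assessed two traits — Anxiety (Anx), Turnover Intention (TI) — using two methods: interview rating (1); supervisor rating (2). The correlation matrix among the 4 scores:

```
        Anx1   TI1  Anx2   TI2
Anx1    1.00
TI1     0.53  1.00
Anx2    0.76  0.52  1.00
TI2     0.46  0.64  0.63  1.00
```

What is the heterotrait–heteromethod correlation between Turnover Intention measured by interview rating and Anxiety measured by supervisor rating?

0.52

Different traits and methods: r(TI1, Anx2) = 0.52.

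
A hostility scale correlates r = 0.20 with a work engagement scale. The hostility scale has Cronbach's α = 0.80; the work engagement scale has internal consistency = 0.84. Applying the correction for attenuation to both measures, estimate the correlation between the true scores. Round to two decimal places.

0.24

r_true = r_obs / √(r_xx · r_yy) = 0.20 / √(0.80 × 0.84) = 0.20 / √0.6720 = 0.20 / 0.8198 ≈ 0.24.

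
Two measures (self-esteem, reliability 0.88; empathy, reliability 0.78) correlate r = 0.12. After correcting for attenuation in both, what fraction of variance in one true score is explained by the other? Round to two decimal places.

0.02

Disattenuated r = 0.12 / √(0.88 × 0.78) = 0.12 / 0.8285 = 0.1448.
Shared true-score variance = 0.1448² = 0.0210 ≈ 0.02.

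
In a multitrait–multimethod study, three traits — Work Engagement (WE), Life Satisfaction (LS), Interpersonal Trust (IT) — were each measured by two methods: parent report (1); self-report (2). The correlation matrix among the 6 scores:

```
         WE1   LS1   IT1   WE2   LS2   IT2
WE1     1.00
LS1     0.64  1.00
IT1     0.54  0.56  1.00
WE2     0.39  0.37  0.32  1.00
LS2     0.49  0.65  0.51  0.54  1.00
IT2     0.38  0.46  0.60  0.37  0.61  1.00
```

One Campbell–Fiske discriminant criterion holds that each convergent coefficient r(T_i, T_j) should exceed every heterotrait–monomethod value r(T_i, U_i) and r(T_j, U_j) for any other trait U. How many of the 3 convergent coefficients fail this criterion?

2

Convergent coefficients and their comparison sets:
WE (methods 1·2): 0.39 vs {0.64, 0.54, 0.54, 0.37} → fail.
LS (methods 1·2): 0.65 vs {0.64, 0.54, 0.56, 0.61} → pass.
IT (methods 1·2): 0.60 vs {0.54, 0.37, 0.56, 0.61} → fail.
2 of 3 fail.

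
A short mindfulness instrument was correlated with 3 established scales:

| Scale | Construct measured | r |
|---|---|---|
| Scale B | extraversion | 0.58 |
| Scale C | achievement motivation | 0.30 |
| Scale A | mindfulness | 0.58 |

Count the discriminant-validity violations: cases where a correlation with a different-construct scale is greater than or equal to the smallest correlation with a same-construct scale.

1

Convergent (same construct = mindfulness): Scale A.
Smallest convergent = 0.58. Discriminant values: 0.58, 0.30; count ≥ 0.58 → 1.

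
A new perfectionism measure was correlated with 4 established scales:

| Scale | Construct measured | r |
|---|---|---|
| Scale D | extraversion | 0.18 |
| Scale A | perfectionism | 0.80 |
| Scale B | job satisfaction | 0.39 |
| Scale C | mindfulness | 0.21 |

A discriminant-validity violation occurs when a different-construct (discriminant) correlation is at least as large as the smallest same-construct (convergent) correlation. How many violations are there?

Convergent (same construct = perfectionism): Scale A.
Smallest convergent = 0.80. Discriminant values: 0.18, 0.39, 0.21; count ≥ 0.80 → 0.

0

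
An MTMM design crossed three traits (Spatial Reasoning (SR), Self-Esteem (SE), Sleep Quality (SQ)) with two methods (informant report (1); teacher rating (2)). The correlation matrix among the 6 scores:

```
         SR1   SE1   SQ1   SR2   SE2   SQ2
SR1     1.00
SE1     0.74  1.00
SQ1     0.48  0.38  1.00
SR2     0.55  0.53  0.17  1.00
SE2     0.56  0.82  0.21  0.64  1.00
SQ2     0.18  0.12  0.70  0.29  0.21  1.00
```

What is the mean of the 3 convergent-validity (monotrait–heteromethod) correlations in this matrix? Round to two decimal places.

0.69

Convergent values: 0.55, 0.82, 0.70; mean = 2.07/3 = 0.69.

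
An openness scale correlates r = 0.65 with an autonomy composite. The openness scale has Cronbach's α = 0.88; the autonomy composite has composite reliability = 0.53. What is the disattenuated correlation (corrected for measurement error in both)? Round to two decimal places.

r_true = r_obs / √(r_xx · r_yy) = 0.65 / √(0.88 × 0.53) = 0.65 / √0.4664 = 0.65 / 0.6829 ≈ 0.95.

0.95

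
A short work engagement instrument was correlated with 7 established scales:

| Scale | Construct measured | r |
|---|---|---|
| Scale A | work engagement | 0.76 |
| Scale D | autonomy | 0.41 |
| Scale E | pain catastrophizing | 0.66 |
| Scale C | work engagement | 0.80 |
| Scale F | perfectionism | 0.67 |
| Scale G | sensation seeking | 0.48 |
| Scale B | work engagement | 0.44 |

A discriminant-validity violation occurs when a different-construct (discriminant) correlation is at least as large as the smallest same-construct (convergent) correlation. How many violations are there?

Convergent (same construct = work engagement): Scale A, Scale C, Scale B.
Smallest convergent = 0.44. Discriminant values: 0.41, 0.66, 0.67, 0.48; count ≥ 0.44 → 3.

3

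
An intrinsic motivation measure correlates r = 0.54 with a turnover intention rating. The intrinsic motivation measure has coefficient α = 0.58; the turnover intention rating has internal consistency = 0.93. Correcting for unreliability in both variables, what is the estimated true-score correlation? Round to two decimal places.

r_true = r_obs / √(r_xx · r_yy) = 0.54 / √(0.58 × 0.93) = 0.54 / √0.5394 = 0.54 / 0.7344 ≈ 0.74.

0.74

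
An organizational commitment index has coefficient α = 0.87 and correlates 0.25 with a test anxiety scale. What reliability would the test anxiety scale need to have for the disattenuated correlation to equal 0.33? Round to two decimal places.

r_true = r_obs / √(r_xx · r_yy) ⇒ 0.33 = 0.25 / √(0.87 · r_yy).
√(0.87 · r_yy) = 0.25 / 0.33 = 0.7576; 0.87 · r_yy = 0.5740; r_yy = 0.5740 / 0.87 ≈ 0.66.

0.66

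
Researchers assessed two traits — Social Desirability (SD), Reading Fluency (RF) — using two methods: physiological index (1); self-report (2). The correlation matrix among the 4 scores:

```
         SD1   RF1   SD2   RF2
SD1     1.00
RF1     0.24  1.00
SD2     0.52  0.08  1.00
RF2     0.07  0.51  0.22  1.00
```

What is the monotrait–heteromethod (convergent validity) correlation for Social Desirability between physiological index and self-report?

Same trait (SD), different methods: r(SD1, SD2) = 0.52.

0.52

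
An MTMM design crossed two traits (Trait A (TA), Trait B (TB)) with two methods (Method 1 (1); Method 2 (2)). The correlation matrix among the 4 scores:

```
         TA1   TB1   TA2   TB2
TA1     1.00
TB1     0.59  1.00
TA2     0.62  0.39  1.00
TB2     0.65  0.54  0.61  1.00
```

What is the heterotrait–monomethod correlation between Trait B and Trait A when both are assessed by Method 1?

0.59

Different traits, same method: r(TB1, TA1) = 0.59.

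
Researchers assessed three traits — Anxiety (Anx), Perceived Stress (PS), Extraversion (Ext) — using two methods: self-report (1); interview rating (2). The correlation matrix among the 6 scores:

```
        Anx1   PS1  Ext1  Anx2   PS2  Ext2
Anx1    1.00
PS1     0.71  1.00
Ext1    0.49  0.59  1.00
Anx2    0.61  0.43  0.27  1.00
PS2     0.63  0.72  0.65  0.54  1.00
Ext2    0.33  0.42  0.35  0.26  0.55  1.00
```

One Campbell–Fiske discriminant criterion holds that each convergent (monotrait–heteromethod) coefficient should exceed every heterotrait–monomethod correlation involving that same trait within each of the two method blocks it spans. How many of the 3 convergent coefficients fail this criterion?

Checking each validity diagonal entry against its comparison values:
Anx (methods 1·2): 0.61 vs {0.71, 0.54, 0.49, 0.26} → fail.
PS (methods 1·2): 0.72 vs {0.71, 0.54, 0.59, 0.55} → pass.
Ext (methods 1·2): 0.35 vs {0.49, 0.26, 0.59, 0.55} → fail.
2 of 3 fail.

2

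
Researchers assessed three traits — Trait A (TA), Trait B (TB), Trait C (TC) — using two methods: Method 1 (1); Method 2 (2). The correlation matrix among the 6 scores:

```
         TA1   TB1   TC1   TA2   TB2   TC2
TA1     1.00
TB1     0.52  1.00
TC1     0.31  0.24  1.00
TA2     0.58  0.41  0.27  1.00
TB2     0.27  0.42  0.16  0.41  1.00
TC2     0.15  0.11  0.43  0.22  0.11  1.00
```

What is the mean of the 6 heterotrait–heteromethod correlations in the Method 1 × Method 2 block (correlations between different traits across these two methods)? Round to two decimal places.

HTHM values (method 1 × method 2): 0.27, 0.15, 0.41, 0.11, 0.27, 0.16; mean = 1.37/6 = 0.23.

0.23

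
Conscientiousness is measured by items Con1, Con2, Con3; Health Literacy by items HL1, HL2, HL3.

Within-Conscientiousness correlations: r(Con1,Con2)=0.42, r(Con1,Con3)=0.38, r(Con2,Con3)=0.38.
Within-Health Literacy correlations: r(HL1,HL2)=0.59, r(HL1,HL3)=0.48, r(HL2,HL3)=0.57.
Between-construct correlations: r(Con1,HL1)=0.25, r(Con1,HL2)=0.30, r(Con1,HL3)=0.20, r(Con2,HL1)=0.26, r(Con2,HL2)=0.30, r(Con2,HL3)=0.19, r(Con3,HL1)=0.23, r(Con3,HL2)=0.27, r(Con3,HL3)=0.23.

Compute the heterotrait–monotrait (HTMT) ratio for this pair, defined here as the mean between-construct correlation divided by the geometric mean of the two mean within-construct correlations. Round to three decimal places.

0.534

Mean between = 2.23/9 = 0.2478.
Mean within-Con = 1.18/3 = 0.3933; mean within-HL = 1.64/3 = 0.5467.
Geometric mean = √(0.3933 × 0.5467) = 0.4637.
HTMT = 0.2478 / 0.4637 = 0.534.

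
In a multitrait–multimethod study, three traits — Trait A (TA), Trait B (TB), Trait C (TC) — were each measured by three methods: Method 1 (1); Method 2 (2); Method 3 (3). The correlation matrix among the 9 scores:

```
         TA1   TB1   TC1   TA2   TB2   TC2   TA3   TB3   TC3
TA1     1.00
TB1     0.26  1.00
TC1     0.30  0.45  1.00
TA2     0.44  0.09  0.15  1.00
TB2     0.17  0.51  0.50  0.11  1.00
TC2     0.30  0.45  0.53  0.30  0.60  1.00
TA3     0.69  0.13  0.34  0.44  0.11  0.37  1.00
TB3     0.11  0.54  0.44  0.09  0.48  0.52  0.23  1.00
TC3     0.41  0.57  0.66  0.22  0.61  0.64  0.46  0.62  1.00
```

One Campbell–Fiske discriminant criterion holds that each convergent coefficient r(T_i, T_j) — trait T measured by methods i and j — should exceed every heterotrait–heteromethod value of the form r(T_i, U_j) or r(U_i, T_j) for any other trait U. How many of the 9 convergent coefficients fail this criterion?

Checking each validity diagonal entry against its comparison values:
TA (methods 1·2): 0.44 vs {0.17, 0.09, 0.30, 0.15} → pass.
TA (methods 1·3): 0.69 vs {0.11, 0.13, 0.41, 0.34} → pass.
TA (methods 2·3): 0.44 vs {0.09, 0.11, 0.22, 0.37} → pass.
TB (methods 1·2): 0.51 vs {0.09, 0.17, 0.45, 0.50} → pass.
TB (methods 1·3): 0.54 vs {0.13, 0.11, 0.57, 0.44} → fail.
TB (methods 2·3): 0.48 vs {0.11, 0.09, 0.61, 0.52} → fail.
TC (methods 1·2): 0.53 vs {0.15, 0.30, 0.50, 0.45} → pass.
TC (methods 1·3): 0.66 vs {0.34, 0.41, 0.44, 0.57} → pass.
TC (methods 2·3): 0.64 vs {0.37, 0.22, 0.52, 0.61} → pass.
2 of 9 fail.

2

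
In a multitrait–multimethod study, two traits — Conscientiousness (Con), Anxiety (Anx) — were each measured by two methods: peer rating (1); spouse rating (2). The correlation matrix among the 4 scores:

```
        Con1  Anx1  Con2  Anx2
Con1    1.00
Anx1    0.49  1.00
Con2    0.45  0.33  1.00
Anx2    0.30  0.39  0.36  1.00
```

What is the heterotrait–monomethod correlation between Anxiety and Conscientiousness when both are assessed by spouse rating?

0.36

Different traits, same method: r(Anx2, Con2) = 0.36.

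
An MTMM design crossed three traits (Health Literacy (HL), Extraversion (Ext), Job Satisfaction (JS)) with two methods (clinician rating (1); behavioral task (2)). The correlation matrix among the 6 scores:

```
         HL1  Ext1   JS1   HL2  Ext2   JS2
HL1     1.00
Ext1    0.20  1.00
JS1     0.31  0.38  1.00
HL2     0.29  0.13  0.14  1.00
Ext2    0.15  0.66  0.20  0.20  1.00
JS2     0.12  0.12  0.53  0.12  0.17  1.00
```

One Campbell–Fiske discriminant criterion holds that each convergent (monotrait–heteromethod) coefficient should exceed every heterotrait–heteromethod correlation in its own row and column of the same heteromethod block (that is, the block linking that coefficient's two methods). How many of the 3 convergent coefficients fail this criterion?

Each convergent coefficient versus the relevant comparison correlations:
HL (methods 1·2): 0.29 vs {0.15, 0.13, 0.12, 0.14} → pass.
Ext (methods 1·2): 0.66 vs {0.13, 0.15, 0.12, 0.20} → pass.
JS (methods 1·2): 0.53 vs {0.14, 0.12, 0.20, 0.12} → pass.
0 of 3 fail.

0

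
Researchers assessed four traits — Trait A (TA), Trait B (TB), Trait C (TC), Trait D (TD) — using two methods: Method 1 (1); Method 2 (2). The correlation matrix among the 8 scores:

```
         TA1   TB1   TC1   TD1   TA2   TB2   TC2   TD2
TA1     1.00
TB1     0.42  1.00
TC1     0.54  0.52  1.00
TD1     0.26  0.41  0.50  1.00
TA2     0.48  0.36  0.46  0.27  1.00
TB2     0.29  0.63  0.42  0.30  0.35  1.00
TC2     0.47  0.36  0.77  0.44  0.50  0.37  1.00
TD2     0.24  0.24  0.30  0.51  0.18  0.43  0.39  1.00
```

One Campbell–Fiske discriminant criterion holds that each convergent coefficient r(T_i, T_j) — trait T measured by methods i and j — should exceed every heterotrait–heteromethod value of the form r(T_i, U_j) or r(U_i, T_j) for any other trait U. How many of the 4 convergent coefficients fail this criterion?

Checking each validity diagonal entry against its comparison values:
TA (methods 1·2): 0.48 vs {0.29, 0.36, 0.47, 0.46, 0.24, 0.27} → pass.
TB (methods 1·2): 0.63 vs {0.36, 0.29, 0.36, 0.42, 0.24, 0.30} → pass.
TC (methods 1·2): 0.77 vs {0.46, 0.47, 0.42, 0.36, 0.30, 0.44} → pass.
TD (methods 1·2): 0.51 vs {0.27, 0.24, 0.30, 0.24, 0.44, 0.30} → pass.
0 of 4 fail.

0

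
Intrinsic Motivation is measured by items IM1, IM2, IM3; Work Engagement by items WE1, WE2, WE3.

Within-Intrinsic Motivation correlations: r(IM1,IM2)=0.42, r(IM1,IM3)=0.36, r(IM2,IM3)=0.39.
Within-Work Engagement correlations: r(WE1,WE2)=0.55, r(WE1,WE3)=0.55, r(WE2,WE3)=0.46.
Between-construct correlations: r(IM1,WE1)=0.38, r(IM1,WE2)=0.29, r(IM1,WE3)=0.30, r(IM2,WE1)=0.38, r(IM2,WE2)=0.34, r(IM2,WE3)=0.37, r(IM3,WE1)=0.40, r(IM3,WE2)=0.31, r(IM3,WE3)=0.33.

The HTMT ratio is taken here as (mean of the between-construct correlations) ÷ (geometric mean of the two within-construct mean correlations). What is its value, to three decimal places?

0.765

Between-construct mean = 3.10/9 = 0.3444.
Mean within-IM = 1.17/3 = 0.3900; mean within-WE = 1.56/3 = 0.5200.
Geometric mean = √(0.3900 × 0.5200) = 0.4503.
HTMT = 0.3444 / 0.4503 = 0.765.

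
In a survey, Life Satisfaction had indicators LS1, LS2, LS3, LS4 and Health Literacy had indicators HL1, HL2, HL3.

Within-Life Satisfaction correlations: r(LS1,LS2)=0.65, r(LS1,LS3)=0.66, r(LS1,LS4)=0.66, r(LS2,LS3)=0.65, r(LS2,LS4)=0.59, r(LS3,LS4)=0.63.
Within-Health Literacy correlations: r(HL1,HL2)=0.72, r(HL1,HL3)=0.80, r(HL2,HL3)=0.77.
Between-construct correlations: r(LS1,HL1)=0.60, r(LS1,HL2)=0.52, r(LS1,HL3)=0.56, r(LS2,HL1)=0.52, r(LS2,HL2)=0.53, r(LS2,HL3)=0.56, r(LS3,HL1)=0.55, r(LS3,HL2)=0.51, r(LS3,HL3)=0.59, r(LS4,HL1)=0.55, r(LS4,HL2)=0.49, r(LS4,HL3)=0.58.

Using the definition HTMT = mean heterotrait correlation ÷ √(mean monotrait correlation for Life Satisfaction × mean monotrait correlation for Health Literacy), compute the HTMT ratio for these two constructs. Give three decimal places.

0.782

Between-construct mean = 6.56/12 = 0.5467.
Mean within-LS = 3.84/6 = 0.6400; mean within-HL = 2.29/3 = 0.7633.
Geometric mean = √(0.6400 × 0.7633) = 0.6989.
HTMT = 0.5467 / 0.6989 = 0.782.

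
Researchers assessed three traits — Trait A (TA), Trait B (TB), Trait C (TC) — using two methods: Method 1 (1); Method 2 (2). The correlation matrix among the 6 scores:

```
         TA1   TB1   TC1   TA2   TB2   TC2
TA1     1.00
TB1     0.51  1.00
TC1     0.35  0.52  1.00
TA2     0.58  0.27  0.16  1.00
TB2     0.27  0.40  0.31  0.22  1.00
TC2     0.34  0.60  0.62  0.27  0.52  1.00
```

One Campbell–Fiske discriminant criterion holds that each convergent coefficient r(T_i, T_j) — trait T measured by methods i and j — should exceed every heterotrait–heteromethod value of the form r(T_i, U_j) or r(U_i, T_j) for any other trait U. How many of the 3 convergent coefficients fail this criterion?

1

Each convergent coefficient versus the relevant comparison correlations:
TA (methods 1·2): 0.58 vs {0.27, 0.27, 0.34, 0.16} → pass.
TB (methods 1·2): 0.40 vs {0.27, 0.27, 0.60, 0.31} → fail.
TC (methods 1·2): 0.62 vs {0.16, 0.34, 0.31, 0.60} → pass.
1 of 3 fail.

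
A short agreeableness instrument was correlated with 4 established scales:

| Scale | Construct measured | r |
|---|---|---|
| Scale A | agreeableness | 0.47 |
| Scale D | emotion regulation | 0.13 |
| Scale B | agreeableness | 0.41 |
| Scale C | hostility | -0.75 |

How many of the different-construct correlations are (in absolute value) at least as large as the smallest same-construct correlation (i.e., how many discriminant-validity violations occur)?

Convergent (same construct = agreeableness): Scale A, Scale B.
Smallest convergent = 0.41. Discriminant |r|: 0.13, 0.75; count ≥ 0.41 → 1.

1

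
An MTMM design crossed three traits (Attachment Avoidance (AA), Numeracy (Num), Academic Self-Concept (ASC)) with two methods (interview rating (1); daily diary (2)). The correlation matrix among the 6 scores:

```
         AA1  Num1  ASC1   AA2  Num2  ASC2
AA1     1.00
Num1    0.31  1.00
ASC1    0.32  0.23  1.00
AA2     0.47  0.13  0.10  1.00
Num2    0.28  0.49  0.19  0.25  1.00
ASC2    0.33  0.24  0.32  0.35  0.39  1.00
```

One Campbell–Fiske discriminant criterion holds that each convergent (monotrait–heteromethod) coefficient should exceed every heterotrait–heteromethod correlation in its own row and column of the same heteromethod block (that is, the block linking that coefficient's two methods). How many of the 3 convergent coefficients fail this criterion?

Each convergent coefficient versus the relevant comparison correlations:
AA (methods 1·2): 0.47 vs {0.28, 0.13, 0.33, 0.10} → pass.
Num (methods 1·2): 0.49 vs {0.13, 0.28, 0.24, 0.19} → pass.
ASC (methods 1·2): 0.32 vs {0.10, 0.33, 0.19, 0.24} → fail.
1 of 3 fail.

1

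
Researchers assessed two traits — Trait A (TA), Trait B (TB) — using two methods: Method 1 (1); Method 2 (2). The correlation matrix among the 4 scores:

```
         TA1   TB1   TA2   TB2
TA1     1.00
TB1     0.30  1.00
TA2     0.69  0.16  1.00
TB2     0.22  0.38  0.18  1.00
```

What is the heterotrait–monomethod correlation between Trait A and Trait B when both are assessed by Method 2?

0.18

Different traits, same method: r(TA2, TB2) = 0.18.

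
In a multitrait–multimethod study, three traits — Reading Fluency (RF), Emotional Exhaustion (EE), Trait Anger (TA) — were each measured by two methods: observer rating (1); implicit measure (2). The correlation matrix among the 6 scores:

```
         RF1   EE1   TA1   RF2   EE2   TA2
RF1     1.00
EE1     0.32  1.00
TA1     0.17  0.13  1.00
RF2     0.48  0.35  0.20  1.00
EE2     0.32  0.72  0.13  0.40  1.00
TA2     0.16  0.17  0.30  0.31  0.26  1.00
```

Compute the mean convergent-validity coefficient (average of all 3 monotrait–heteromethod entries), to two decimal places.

0.50

Convergent values: 0.48, 0.72, 0.30; mean = 1.50/3 = 0.50.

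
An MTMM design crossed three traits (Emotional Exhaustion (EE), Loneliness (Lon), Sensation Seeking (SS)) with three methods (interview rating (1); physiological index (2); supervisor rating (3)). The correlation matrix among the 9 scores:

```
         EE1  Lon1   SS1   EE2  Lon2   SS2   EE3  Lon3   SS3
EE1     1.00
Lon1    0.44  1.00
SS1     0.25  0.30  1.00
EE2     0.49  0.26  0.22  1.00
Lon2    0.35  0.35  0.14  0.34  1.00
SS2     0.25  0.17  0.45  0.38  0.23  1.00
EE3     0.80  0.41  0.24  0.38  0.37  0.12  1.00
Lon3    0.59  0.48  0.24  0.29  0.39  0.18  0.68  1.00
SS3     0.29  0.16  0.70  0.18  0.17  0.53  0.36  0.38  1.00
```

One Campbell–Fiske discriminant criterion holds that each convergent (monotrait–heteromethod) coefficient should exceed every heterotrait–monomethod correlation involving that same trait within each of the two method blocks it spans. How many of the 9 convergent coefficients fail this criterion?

4

Each convergent coefficient versus the relevant comparison correlations:
EE (methods 1·2): 0.49 vs {0.44, 0.34, 0.25, 0.38} → pass.
EE (methods 1·3): 0.80 vs {0.44, 0.68, 0.25, 0.36} → pass.
EE (methods 2·3): 0.38 vs {0.34, 0.68, 0.38, 0.36} → fail.
Lon (methods 1·2): 0.35 vs {0.44, 0.34, 0.30, 0.23} → fail.
Lon (methods 1·3): 0.48 vs {0.44, 0.68, 0.30, 0.38} → fail.
Lon (methods 2·3): 0.39 vs {0.34, 0.68, 0.23, 0.38} → fail.
SS (methods 1·2): 0.45 vs {0.25, 0.38, 0.30, 0.23} → pass.
SS (methods 1·3): 0.70 vs {0.25, 0.36, 0.30, 0.38} → pass.
SS (methods 2·3): 0.53 vs {0.38, 0.36, 0.23, 0.38} → pass.
4 of 9 fail.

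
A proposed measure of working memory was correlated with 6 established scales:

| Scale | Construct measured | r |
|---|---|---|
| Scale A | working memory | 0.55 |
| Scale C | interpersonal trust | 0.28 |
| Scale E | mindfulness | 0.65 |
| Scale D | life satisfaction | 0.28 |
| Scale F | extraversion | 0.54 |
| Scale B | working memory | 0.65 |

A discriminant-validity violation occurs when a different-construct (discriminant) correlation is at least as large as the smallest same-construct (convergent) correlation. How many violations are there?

Convergent (same construct = working memory): Scale A, Scale B.
Smallest convergent = 0.55. Discriminant values: 0.28, 0.65, 0.28, 0.54; count ≥ 0.55 → 1.

1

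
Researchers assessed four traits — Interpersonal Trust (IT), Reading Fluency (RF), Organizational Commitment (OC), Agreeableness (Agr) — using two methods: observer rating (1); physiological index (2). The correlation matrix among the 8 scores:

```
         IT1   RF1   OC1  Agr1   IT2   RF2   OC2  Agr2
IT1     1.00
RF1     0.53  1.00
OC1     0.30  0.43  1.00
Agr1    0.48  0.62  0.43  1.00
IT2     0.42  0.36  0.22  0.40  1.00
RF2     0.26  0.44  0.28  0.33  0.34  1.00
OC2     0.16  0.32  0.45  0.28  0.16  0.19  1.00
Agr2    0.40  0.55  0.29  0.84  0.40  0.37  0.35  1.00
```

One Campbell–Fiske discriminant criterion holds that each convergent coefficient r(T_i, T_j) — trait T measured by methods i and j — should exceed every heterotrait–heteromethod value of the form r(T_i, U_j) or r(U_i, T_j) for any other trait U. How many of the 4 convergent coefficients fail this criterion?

1

Checking each validity diagonal entry against its comparison values:
IT (methods 1·2): 0.42 vs {0.26, 0.36, 0.16, 0.22, 0.40, 0.40} → pass.
RF (methods 1·2): 0.44 vs {0.36, 0.26, 0.32, 0.28, 0.55, 0.33} → fail.
OC (methods 1·2): 0.45 vs {0.22, 0.16, 0.28, 0.32, 0.29, 0.28} → pass.
Agr (methods 1·2): 0.84 vs {0.40, 0.40, 0.33, 0.55, 0.28, 0.29} → pass.
1 of 4 fail.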